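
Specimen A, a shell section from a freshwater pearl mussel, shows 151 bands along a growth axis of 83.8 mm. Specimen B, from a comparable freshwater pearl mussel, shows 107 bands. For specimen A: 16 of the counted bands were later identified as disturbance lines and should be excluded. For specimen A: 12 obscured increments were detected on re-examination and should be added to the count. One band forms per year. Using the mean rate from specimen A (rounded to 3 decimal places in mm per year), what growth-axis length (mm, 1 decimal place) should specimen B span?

61.0 mm

Specimen A: correcting the raw count gives 151 − 16 + 12 = 147 true bands.
A: 83.8 mm over 147 years gives 83.8 / 147 ≈ 0.570 mm/year.
B's length ≈ 0.570 × 107 = 61.0 mm.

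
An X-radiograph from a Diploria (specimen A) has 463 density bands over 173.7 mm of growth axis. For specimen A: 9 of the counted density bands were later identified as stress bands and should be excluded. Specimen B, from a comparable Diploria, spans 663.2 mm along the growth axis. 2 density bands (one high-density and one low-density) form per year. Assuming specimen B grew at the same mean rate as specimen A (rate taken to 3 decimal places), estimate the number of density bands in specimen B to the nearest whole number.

Specimen A: adjusted count: 463 − 9 = 454 density bands.
Specimen A: 454 density bands at 2 per year is 454 / 2 = 227 years.
A: 173.7 mm over 227 years gives 173.7 / 227 ≈ 0.765 mm/yr.
For B, 663.2 / 0.765 = 866.93 years; at 2 density bands per year that is 866.93 × 2 ≈ 1734 density bands.

1734 density bands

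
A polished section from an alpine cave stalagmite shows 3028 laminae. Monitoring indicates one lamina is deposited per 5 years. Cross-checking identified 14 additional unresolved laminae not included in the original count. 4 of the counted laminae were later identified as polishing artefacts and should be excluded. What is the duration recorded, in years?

15190 years

Correcting the raw count gives 3028 − 4 + 14 = 3038 true laminae.
3038 laminae at 5 years each span 3038 × 5 = 15190 years.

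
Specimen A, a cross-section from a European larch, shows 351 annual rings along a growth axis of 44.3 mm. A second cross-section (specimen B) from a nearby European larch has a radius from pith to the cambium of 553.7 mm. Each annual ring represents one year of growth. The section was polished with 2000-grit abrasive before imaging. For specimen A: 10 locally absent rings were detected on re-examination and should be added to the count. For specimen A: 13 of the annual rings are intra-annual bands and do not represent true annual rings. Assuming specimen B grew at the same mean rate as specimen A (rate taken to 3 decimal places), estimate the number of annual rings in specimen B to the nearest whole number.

4360 annual rings

Specimen A: after corrections the count is 351 − 13 + 10 = 348 annual rings.
A: Extension rate ≈ 44.3 / 348 = 0.127 mm per year.
Specimen B: 553.7 mm / 0.127 mm per year = 4359.84 years ≈ 4360 annual rings.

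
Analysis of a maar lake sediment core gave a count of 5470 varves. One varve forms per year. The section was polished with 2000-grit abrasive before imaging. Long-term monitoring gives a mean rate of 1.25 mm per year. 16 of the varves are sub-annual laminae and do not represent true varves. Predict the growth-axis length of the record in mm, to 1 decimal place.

Correcting the raw count gives 5470 − 16 = 5454 true varves.
5454 years at 1.25 mm/year gives 1.25 × 5454 = 6817.5 mm.

6817.5 mm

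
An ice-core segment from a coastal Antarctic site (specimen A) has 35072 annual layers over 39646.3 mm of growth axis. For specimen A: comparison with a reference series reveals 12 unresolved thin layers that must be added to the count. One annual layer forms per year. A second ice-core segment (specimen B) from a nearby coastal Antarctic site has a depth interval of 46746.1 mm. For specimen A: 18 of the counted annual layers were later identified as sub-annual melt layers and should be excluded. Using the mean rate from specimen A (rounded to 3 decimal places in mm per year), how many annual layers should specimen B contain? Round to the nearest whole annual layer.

41332 annual layers

Specimen A: adjusted count: 35072 − 18 + 12 = 35066 annual layers.
A: Mean rate = 39646.3 mm / 35066 years ≈ 1.131 mm per year.
B spans 46746.1 / 1.131 = 41331.65 years ≈ 41332 annual layers.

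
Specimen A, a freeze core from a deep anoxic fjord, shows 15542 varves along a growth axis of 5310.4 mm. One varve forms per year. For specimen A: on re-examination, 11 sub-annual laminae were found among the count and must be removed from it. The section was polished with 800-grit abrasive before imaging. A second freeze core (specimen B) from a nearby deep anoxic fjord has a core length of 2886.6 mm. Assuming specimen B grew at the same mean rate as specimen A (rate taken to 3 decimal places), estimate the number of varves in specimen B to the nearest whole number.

Specimen A: correcting the raw count gives 15542 − 11 = 15531 true varves.
A: 5310.4 mm over 15531 years gives 5310.4 / 15531 ≈ 0.342 mm per year.
Specimen B: 2886.6 mm / 0.342 mm per year = 8440.35 years ≈ 8440 varves.

8440 varves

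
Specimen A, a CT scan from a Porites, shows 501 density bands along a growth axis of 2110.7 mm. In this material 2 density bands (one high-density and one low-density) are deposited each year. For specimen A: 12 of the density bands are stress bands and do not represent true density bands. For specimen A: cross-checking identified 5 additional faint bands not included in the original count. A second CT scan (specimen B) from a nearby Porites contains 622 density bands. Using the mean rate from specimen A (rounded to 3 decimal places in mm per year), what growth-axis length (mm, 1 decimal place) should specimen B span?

2657.5 mm

Specimen A: after corrections the count is 501 − 12 + 5 = 494 density bands.
Specimen A: 494 density bands at 2 per year is 494 / 2 = 247 years.
A: Extension rate ≈ 2110.7 / 247 = 8.545 mm/year.
Specimen B: 622 density bands at 2 per year is 622 / 2 = 311 years. For B, 8.545 mm/year × 311 years = 2657.5 mm.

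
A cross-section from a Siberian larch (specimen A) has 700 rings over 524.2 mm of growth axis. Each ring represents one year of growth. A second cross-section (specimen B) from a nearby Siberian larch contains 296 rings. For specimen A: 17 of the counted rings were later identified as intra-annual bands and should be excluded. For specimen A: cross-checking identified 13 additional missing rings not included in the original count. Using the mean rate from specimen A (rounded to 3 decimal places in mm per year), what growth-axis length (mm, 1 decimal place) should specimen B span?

222.9 mm

Specimen A: true ring count = 700 − 17 + 13 = 696.
A: 524.2 mm over 696 years gives 524.2 / 696 ≈ 0.753 mm/year.
B's length ≈ 0.753 × 296 = 222.9 mm.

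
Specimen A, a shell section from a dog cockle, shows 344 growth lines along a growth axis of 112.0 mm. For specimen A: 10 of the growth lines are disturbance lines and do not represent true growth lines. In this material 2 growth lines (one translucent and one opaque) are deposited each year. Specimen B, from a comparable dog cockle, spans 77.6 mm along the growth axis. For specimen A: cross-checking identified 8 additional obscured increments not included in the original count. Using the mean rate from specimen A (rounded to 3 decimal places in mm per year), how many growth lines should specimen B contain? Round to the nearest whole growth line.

Specimen A: true growth line count = 344 − 10 + 8 = 342.
Specimen A: 342 growth lines at 2 per year is 342 / 2 = 171 years.
A: Extension rate ≈ 112.0 / 171 = 0.655 mm/year.
Specimen B: 77.6 mm / 0.655 mm per year = 118.47 years; at 2 growth lines per year that is 118.47 × 2 ≈ 237 growth lines.

237 growth lines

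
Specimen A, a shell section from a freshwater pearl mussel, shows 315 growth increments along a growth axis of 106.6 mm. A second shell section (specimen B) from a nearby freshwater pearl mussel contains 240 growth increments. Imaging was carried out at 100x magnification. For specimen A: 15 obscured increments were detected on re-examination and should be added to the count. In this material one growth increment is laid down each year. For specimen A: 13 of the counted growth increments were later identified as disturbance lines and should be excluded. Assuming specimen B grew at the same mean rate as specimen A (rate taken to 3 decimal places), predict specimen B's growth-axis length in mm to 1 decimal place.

Specimen A: adjusted count: 315 − 13 + 15 = 317 growth increments.
A: Mean rate = 106.6 mm / 317 years ≈ 0.336 mm/year.
For B, 0.336 mm/year × 240 years = 80.6 mm.

80.6 mm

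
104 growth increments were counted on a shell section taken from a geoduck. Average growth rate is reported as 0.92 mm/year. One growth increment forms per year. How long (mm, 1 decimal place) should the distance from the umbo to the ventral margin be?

104 years of growth are recorded.
Length ≈ 0.92 × 104 = 95.7 mm.

95.7 mm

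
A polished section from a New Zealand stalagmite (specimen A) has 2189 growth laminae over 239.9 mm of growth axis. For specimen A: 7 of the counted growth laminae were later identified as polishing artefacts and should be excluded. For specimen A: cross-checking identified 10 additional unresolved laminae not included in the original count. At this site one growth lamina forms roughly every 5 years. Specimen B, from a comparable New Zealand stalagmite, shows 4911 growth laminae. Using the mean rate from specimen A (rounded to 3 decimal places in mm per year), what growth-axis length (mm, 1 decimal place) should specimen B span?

Specimen A: true growth lamina count = 2189 − 7 + 10 = 2192.
Specimen A: at 5 years per growth lamina, 2192 × 5 = 10960 years.
A: 239.9 mm over 10960 years gives 239.9 / 10960 ≈ 0.022 mm/year.
Specimen B: multiplying by 5 years per growth lamina: 4911 × 5 = 24555 years. For B, 0.022 mm/year × 24555 years = 540.2 mm.

540.2 mm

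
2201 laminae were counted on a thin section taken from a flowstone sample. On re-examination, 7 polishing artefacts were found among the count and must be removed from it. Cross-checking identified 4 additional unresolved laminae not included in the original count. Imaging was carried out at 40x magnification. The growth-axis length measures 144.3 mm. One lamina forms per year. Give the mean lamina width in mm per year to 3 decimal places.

0.066 mm per year

Correcting the raw count gives 2201 − 7 + 4 = 2198 true laminae.
144.3 mm over 2198 years gives 144.3 / 2198 ≈ 0.066 mm per year.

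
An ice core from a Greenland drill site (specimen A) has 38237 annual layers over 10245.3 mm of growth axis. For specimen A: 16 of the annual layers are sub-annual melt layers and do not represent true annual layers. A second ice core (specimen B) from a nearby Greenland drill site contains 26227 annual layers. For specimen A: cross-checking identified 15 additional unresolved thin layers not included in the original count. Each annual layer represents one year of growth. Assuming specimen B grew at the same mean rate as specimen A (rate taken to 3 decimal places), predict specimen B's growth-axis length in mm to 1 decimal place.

Specimen A: after corrections the count is 38237 − 16 + 15 = 38236 annual layers.
A: Mean rate = 10245.3 mm / 38236 years ≈ 0.268 mm/year.
B's length ≈ 0.268 × 26227 = 7028.8 mm.

7028.8 mm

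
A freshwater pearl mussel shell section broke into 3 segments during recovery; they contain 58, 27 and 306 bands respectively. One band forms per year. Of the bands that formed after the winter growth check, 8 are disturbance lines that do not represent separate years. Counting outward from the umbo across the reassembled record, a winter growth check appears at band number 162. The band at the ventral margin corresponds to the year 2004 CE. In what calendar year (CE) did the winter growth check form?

Total bands = 58 + 27 + 306 = 391.
Between band 162 and the ventral margin there are 391 − 162 = 229 bands.
229 − 8 false = 221 true bands after the winter growth check.
The band at the ventral margin is 2004 CE, so the winter growth check dates to 2004 − 221 = 1783 CE.

1783 CE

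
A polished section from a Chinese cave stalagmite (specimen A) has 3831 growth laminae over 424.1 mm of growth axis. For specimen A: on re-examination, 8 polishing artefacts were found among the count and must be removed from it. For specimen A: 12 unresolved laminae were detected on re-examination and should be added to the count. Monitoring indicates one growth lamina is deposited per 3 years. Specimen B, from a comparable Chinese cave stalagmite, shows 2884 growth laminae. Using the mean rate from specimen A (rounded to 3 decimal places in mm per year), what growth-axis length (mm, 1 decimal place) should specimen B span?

320.1 mm

Specimen A: true growth lamina count = 3831 − 8 + 12 = 3835.
Specimen A: at 3 years per growth lamina, 3835 × 3 = 11505 years.
A: Mean rate = 424.1 mm / 11505 years ≈ 0.037 mm per year.
Specimen B: multiplying by 3 years per growth lamina: 2884 × 3 = 8652 years. Length of B = 0.037 × 8652 = 320.1 mm.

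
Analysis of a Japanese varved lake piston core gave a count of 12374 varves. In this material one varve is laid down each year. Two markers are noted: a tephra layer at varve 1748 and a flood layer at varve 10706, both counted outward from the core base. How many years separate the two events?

8958 years

10706 − 1748 = 8958 varves lie between the two events.
One varve per year makes the interval 8958 years.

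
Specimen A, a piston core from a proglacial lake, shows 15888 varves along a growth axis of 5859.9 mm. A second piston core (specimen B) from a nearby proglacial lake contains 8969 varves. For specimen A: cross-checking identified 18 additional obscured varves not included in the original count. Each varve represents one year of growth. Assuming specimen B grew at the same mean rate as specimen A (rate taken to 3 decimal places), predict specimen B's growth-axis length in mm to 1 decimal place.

Specimen A: correcting the raw count gives 15888 + 18 = 15906 true varves.
A: Mean rate = 5859.9 mm / 15906 years ≈ 0.368 mm/yr.
B's length ≈ 0.368 × 8969 = 3300.6 mm.

3300.6 mm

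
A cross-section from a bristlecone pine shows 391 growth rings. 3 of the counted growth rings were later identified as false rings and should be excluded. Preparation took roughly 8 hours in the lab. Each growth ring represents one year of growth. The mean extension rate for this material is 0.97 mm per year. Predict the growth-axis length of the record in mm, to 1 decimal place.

376.4 mm

Correcting the raw count gives 391 − 3 = 388 true growth rings.
Predicted length = 0.97 mm/year × 388 years = 376.4 mm.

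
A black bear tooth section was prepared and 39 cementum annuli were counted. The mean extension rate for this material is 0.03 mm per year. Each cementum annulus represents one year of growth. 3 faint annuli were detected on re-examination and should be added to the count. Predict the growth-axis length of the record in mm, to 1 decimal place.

1.3 mm

True cementum annulus count = 39 + 3 = 42.
42 years at 0.03 mm/year gives 0.03 × 42 = 1.3 mm.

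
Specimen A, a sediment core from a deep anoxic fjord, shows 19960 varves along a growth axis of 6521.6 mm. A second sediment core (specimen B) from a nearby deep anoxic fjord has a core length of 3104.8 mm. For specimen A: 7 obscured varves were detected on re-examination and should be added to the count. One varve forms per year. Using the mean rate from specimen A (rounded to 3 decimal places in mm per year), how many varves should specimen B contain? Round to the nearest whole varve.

9495 varves

Specimen A: after corrections the count is 19960 + 7 = 19967 varves.
A: Mean rate = 6521.6 mm / 19967 years ≈ 0.327 mm/yr.
For B, 3104.8 / 0.327 = 9494.80 years ≈ 9495 varves.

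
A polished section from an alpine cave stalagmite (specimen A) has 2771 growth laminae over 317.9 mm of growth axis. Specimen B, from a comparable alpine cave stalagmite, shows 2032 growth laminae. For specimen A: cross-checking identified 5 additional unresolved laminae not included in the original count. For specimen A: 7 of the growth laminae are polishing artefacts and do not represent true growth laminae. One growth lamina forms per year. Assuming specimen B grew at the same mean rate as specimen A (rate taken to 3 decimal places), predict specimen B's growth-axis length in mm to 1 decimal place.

233.7 mm

Specimen A: true growth lamina count = 2771 − 7 + 5 = 2769.
A: 317.9 mm over 2769 years gives 317.9 / 2769 ≈ 0.115 mm/year.
For B, 0.115 mm/year × 2032 years = 233.7 mm.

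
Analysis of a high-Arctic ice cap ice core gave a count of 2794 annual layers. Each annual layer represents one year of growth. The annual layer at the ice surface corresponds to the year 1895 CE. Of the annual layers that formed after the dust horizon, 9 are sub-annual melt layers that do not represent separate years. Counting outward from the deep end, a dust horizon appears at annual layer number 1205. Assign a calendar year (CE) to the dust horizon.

2794 − 1205 = 1589 annual layers lie beyond the dust horizon toward the ice surface.
Excluding 9 false annual layers: 1589 − 9 = 1580.
1895 − 1580 = 315 CE.

315 CE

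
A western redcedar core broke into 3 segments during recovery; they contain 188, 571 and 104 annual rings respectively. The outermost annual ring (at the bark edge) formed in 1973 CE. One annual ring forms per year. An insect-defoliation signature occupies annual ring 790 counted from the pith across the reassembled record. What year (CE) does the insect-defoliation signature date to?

Total annual rings = 188 + 571 + 104 = 863.
The insect-defoliation signature sits at annual ring 790 from the pith, so 863 − 790 = 73 annual rings formed after it.
1973 − 73 = 1900 CE.

1900 CE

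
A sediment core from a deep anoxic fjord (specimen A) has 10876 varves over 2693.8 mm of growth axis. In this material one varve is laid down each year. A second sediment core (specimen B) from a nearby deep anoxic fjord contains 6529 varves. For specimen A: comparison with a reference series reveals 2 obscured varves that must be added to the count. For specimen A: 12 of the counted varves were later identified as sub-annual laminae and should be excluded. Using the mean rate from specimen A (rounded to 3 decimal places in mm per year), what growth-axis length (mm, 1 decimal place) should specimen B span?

Specimen A: after corrections the count is 10876 − 12 + 2 = 10866 varves.
A: 2693.8 mm over 10866 years gives 2693.8 / 10866 ≈ 0.248 mm/year.
Length of B = 0.248 × 6529 = 1619.2 mm.

1619.2 mm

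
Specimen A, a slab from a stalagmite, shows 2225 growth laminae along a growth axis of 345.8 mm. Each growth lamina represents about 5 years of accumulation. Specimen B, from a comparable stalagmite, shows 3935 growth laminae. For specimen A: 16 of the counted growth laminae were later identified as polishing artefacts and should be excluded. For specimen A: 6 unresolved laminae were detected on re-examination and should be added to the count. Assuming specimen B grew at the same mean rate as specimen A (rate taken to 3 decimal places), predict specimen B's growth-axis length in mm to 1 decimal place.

Specimen A: after corrections the count is 2225 − 16 + 6 = 2215 growth laminae.
Specimen A: multiplying by 5 years per growth lamina: 2215 × 5 = 11075 years.
A: Mean rate = 345.8 mm / 11075 years ≈ 0.031 mm/year.
Specimen B: multiplying by 5 years per growth lamina: 3935 × 5 = 19675 years. For B, 0.031 mm/year × 19675 years = 609.9 mm.

609.9 mm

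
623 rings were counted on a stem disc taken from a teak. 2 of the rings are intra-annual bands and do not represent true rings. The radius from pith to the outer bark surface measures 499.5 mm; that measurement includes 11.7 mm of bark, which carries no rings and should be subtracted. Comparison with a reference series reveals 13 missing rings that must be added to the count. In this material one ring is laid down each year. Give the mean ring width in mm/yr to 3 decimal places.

True ring count = 623 − 2 + 13 = 634.
The growth record spans 499.5 − 11.7 = 487.8 mm.
487.8 mm over 634 years gives 487.8 / 634 ≈ 0.769 mm/yr.

0.769 mm/yr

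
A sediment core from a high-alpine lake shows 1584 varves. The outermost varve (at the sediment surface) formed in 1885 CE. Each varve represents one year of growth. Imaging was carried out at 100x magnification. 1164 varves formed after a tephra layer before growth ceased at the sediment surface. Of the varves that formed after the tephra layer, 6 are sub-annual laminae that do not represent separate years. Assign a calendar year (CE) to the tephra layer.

727 CE

There are 1164 varves younger than the tephra layer.
Removing the 6 false varves leaves 1164 − 6 = 1158 true varves beyond the tephra layer.
The varve at the sediment surface is 1885 CE, so the tephra layer dates to 1885 − 1158 = 727 CE.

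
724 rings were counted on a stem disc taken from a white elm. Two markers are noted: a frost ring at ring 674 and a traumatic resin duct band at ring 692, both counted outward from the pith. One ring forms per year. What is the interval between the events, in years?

The two markers are separated by 692 − 674 = 18 rings.
One ring per year makes the interval 18 years.

18 years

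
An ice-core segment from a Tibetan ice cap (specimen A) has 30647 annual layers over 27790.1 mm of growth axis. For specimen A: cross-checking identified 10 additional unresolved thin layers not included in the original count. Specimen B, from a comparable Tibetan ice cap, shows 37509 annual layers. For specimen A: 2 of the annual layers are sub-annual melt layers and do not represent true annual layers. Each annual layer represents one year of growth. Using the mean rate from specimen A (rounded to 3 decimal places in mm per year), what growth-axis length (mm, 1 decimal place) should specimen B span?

Specimen A: correcting the raw count gives 30647 − 2 + 10 = 30655 true annual layers.
A: Extension rate ≈ 27790.1 / 30655 = 0.907 mm/yr.
For B, 0.907 mm/year × 37509 years = 34020.7 mm.

34020.7 mm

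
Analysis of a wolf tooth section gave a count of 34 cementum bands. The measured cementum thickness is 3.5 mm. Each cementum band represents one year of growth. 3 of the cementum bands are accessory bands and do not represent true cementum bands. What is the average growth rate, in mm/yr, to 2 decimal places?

Adjusted count: 34 − 3 = 31 cementum bands.
Mean rate = 3.5 mm / 31 years ≈ 0.11 mm/yr.

0.11 mm/yr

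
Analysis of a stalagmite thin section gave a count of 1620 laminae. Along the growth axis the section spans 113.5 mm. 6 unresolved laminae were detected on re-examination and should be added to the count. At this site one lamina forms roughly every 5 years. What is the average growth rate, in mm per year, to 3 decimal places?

0.014 mm per year

Adjusted count: 1620 + 6 = 1626 laminae.
Multiplying by 5 years per lamina: 1626 × 5 = 8130 years.
113.5 mm over 8130 years gives 113.5 / 8130 ≈ 0.014 mm per year.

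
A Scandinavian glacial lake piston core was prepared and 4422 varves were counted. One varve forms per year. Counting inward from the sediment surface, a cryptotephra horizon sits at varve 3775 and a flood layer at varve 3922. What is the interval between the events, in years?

147 yr

Separation: 3922 − 3775 = 147 varves.
At one varve per year, 147 years elapsed between them.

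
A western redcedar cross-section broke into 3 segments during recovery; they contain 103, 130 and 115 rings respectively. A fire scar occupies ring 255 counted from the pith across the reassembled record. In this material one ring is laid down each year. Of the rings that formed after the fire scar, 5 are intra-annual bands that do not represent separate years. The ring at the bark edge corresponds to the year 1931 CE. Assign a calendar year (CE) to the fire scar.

1843 CE

Total rings = 103 + 130 + 115 = 348.
Between ring 255 and the bark edge there are 348 − 255 = 93 rings.
Excluding 5 false rings: 93 − 5 = 88.
The ring at the bark edge is 1931 CE, so the fire scar dates to 1931 − 88 = 1843 CE.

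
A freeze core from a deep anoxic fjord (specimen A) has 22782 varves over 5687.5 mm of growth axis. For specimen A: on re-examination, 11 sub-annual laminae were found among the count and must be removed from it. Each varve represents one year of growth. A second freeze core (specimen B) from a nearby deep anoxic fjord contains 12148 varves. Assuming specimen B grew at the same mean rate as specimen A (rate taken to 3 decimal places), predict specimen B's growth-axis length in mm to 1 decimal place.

3037.0 mm

Specimen A: true varve count = 22782 − 11 = 22771.
A: Mean rate = 5687.5 mm / 22771 years ≈ 0.250 mm per year.
B's length ≈ 0.250 × 12148 = 3037.0 mm.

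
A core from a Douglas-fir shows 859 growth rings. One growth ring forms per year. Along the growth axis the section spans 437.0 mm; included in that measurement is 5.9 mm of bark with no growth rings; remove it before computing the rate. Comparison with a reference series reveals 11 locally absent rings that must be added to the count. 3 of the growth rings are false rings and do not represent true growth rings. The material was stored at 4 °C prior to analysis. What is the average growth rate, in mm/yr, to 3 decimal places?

Adjusted count: 859 − 3 + 11 = 867 growth rings.
Net length = 437.0 − 5.9 = 431.1 mm.
Extension rate ≈ 431.1 / 867 = 0.497 mm/yr.

0.497 mm/yr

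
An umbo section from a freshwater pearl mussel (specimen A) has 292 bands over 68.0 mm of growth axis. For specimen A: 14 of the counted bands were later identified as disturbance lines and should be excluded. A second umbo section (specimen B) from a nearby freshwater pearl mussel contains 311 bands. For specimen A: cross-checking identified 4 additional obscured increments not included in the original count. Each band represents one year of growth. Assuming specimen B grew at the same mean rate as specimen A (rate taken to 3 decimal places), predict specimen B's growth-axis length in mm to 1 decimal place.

Specimen A: after corrections the count is 292 − 14 + 4 = 282 bands.
A: Extension rate ≈ 68.0 / 282 = 0.241 mm per year.
Length of B = 0.241 × 311 = 75.0 mm.

75.0 mm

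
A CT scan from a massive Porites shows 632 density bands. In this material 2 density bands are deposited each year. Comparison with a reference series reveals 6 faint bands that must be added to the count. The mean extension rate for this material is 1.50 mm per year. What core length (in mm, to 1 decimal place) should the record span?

After corrections the count is 632 + 6 = 638 density bands.
638 density bands at 2 per year is 638 / 2 = 319 years.
Length ≈ 1.50 × 319 = 478.5 mm.

478.5 mm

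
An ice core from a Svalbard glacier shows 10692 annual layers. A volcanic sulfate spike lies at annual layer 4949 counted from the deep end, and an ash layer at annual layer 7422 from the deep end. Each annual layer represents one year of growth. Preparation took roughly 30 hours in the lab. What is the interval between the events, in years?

2473 years

The two markers are separated by 7422 − 4949 = 2473 annual layers.
One annual layer per year makes the interval 2473 years.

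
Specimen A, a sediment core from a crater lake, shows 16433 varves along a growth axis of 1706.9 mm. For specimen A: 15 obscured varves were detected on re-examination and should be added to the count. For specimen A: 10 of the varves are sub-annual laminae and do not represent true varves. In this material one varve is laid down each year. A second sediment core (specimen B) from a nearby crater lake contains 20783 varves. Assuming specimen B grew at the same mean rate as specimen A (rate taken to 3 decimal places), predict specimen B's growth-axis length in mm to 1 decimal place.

2161.4 mm

Specimen A: after corrections the count is 16433 − 10 + 15 = 16438 varves.
A: Extension rate ≈ 1706.9 / 16438 = 0.104 mm/yr.
For B, 0.104 mm/year × 20783 years = 2161.4 mm.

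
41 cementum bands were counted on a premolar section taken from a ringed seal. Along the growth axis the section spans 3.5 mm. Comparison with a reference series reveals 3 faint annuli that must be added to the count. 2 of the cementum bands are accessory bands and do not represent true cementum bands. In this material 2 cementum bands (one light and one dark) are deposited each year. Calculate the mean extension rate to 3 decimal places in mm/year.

Correcting the raw count gives 41 − 2 + 3 = 42 true cementum bands.
Dividing by 2 cementum bands per year: 42 / 2 = 21 years.
Extension rate ≈ 3.5 / 21 = 0.167 mm/year.

0.167 mm/year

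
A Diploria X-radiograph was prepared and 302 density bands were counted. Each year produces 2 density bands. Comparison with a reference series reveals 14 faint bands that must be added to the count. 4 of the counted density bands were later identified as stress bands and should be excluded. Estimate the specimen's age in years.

After corrections the count is 302 − 4 + 14 = 312 density bands.
With 2 density bands per year, 312 / 2 = 156 years.

156 years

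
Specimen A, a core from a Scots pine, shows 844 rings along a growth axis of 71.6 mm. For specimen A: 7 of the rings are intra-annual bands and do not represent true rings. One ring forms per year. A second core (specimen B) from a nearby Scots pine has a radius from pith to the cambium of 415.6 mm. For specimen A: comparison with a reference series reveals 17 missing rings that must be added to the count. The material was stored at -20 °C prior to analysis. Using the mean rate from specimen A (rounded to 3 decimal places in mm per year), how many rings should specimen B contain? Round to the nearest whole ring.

Specimen A: adjusted count: 844 − 7 + 17 = 854 rings.
A: 71.6 mm over 854 years gives 71.6 / 854 ≈ 0.084 mm per year.
Specimen B: 415.6 mm / 0.084 mm per year = 4947.62 years ≈ 4948 rings.

4948 rings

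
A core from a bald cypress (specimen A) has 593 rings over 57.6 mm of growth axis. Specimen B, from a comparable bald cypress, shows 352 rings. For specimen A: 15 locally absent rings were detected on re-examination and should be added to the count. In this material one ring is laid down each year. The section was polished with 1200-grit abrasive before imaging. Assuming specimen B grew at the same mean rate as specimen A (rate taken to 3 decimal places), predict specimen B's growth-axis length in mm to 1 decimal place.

33.4 mm

Specimen A: adjusted count: 593 + 15 = 608 rings.
A: Extension rate ≈ 57.6 / 608 = 0.095 mm/yr.
B's length ≈ 0.095 × 352 = 33.4 mm.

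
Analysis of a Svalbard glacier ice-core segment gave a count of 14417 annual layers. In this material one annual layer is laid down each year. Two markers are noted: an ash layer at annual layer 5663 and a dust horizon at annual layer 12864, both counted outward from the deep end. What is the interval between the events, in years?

7201 years

Separation: 12864 − 5663 = 7201 annual layers.
One annual layer per year makes the interval 7201 years.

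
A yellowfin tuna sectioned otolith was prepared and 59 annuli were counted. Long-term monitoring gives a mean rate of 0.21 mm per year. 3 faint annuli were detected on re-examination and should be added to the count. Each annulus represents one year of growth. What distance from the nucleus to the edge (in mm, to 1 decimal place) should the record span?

After corrections the count is 59 + 3 = 62 annuli.
Length ≈ 0.21 × 62 = 13.0 mm.

13.0 mm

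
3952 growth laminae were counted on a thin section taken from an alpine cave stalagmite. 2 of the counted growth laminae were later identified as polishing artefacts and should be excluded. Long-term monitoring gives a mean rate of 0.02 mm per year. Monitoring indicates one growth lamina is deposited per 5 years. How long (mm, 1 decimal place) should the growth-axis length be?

395.0 mm

Adjusted count: 3952 − 2 = 3950 growth laminae.
At 5 years per growth lamina, 3950 × 5 = 19750 years.
19750 years at 0.02 mm/year gives 0.02 × 19750 = 395.0 mm.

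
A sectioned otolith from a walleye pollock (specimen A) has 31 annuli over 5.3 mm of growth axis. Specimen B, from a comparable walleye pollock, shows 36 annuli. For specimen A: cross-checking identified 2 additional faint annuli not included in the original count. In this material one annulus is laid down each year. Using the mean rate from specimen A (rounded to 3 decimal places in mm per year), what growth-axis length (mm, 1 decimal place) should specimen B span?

Specimen A: correcting the raw count gives 31 + 2 = 33 true annuli.
A: Extension rate ≈ 5.3 / 33 = 0.161 mm per year.
Length of B = 0.161 × 36 = 5.8 mm.

5.8 mm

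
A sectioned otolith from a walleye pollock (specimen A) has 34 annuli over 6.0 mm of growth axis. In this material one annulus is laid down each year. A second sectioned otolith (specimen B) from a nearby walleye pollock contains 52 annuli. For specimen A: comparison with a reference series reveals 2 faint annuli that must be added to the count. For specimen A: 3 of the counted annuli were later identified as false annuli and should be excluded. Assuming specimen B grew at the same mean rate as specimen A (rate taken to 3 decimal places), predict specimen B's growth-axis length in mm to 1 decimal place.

9.5 mm

Specimen A: after corrections the count is 34 − 3 + 2 = 33 annuli.
A: 6.0 mm over 33 years gives 6.0 / 33 ≈ 0.182 mm/year.
For B, 0.182 mm/year × 52 years = 9.5 mm.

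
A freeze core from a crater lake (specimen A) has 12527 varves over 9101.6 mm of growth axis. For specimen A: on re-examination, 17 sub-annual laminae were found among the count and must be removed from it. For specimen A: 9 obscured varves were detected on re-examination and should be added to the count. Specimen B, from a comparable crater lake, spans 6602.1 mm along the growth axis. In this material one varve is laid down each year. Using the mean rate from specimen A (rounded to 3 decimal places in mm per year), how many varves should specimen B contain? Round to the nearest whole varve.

9081 varves

Specimen A: after corrections the count is 12527 − 17 + 9 = 12519 varves.
A: Extension rate ≈ 9101.6 / 12519 = 0.727 mm/year.
For B, 6602.1 / 0.727 = 9081.29 years ≈ 9081 varves.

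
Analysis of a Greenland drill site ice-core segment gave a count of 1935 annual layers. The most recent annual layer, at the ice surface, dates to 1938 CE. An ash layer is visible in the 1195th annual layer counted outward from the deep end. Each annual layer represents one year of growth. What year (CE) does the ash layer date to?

1935 − 1195 = 740 annual layers lie beyond the ash layer toward the ice surface.
Counting back 740 years from 1938 CE places the ash layer in 1938 − 740 = 1198 CE.

1198 CE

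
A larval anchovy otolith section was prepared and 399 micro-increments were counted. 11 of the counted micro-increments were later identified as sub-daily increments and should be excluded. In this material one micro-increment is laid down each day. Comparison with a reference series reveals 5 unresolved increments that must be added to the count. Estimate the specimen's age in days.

True micro-increment count = 399 − 11 + 5 = 393.
One micro-increment per day makes the duration 393 days.

393 days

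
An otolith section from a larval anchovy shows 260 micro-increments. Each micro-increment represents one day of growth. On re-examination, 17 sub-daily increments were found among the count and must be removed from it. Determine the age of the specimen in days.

243 days

Adjusted count: 260 − 17 = 243 micro-increments.
With a one-to-one micro-increment periodicity this is 243 days.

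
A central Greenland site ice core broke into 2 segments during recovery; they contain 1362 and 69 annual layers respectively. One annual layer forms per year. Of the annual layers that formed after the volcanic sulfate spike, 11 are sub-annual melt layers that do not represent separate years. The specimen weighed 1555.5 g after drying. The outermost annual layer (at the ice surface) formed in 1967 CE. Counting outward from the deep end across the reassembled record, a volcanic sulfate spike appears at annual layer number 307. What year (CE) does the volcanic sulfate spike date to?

Total annual layers = 1362 + 69 = 1431.
The volcanic sulfate spike sits at annual layer 307 from the deep end, so 1431 − 307 = 1124 annual layers formed after it.
Removing the 11 false annual layers leaves 1124 − 11 = 1113 true annual layers beyond the volcanic sulfate spike.
1967 − 1113 = 854 CE.

854 CE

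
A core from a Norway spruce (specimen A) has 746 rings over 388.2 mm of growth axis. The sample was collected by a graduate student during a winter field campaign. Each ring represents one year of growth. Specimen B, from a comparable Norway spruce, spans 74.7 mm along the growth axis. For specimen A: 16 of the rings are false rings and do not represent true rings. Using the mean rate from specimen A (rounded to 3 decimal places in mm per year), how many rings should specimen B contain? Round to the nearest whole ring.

Specimen A: true ring count = 746 − 16 = 730.
A: Mean rate = 388.2 mm / 730 years ≈ 0.532 mm/yr.
Specimen B: 74.7 mm / 0.532 mm per year = 140.41 years ≈ 140 rings.

140 rings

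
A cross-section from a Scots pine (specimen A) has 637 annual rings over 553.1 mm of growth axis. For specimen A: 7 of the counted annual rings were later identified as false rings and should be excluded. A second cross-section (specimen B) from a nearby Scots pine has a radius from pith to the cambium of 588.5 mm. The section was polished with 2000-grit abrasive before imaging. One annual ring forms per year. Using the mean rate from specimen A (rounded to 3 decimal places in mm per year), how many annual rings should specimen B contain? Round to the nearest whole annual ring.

Specimen A: adjusted count: 637 − 7 = 630 annual rings.
A: Mean rate = 553.1 mm / 630 years ≈ 0.878 mm/year.
B spans 588.5 / 0.878 = 670.27 years ≈ 670 annual rings.

670 annual rings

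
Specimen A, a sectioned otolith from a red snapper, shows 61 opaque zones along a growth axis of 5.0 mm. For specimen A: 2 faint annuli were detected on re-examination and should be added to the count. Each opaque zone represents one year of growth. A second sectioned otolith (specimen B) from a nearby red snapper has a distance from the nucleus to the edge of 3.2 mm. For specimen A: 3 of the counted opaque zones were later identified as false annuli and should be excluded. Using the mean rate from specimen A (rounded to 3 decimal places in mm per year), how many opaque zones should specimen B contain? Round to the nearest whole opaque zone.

Specimen A: true opaque zone count = 61 − 3 + 2 = 60.
A: Extension rate ≈ 5.0 / 60 = 0.083 mm/year.
For B, 3.2 / 0.083 = 38.55 years ≈ 39 opaque zones.

39 opaque zones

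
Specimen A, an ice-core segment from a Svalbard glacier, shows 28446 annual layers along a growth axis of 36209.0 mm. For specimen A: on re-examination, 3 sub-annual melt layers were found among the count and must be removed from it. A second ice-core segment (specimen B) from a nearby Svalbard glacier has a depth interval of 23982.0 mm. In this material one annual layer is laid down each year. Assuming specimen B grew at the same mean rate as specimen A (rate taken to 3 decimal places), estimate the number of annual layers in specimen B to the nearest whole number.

Specimen A: true annual layer count = 28446 − 3 = 28443.
A: Mean rate = 36209.0 mm / 28443 years ≈ 1.273 mm/year.
For B, 23982.0 / 1.273 = 18838.96 years ≈ 18839 annual layers.

18839 annual layers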